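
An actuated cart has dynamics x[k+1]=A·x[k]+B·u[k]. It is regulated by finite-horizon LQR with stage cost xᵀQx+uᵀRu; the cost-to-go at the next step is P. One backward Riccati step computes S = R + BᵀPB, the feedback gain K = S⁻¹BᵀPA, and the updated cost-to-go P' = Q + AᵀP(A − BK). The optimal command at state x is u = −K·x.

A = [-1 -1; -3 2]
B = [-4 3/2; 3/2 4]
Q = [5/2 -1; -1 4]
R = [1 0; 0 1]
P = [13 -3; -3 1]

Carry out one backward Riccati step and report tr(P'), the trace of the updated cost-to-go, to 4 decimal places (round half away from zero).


7.2100

BᵀP = [-56.5000 13.5000; 7.5000 -0.5000]
S = R + BᵀPB = [1 0; 0 1] + [246.2500 -30.7500; -30.7500 9.2500] = [247.2500 -30.7500; -30.7500 10.2500]
BᵀPA = [16.0000 83.5000; -6.0000 -8.5000]
K = S⁻¹·BᵀPA = [-0.0129 0.3742; -0.6241 0.2933]
A−BK = [-0.1155 0.0568; -0.4843 0.2655]
AᵀP(A−BK) = [0.4620 -0.2272; -0.2272 0.2480]
P' = Q + AᵀP(A−BK) = [2.9620 -1.2272; -1.2272 4.2480]
tr(P') = 7.2100


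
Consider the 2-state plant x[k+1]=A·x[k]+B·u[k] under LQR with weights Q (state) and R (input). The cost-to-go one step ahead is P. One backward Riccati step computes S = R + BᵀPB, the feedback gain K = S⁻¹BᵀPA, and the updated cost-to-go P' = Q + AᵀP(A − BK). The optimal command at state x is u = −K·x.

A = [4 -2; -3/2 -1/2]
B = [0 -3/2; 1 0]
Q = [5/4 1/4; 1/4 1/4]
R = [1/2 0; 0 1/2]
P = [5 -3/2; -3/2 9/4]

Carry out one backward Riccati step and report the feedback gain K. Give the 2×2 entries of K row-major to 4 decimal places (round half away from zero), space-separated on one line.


-1.2867 -0.3372 -2.5940 1.2454

BᵀP = [-1.5000 2.2500; -7.5000 2.2500]
S = R + BᵀPB = [1/2 0; 0 1/2] + [2.2500 2.2500; 2.2500 11.2500] = [2.7500 2.2500; 2.2500 11.7500]
BᵀPA = [-9.3750 1.8750; -33.3750 13.8750]
K = S⁻¹·BᵀPA = [-1.2867 -0.3372; -2.5940 1.2454]
A−BK = [0.1089 -0.1319; -0.2133 -0.1628]
AᵀP(A−BK) = [4.4237 -1.4077; -1.4077 0.9146]
P' = Q + AᵀP(A−BK) = [5.6737 -1.1577; -1.1577 1.1646]
tr(P') = 6.8383


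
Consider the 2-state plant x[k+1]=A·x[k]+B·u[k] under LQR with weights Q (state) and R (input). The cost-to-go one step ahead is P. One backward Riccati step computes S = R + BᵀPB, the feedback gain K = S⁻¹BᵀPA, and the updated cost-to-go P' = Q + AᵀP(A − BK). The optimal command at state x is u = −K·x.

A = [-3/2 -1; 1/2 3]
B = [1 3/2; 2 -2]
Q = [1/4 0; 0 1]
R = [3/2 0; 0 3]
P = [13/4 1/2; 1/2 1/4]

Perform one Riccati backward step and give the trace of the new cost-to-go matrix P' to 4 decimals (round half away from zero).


BᵀP = [4.2500 1.0000; 3.8750 0.2500]
S = R + BᵀPB = [3/2 0; 0 3] + [6.2500 4.3750; 4.3750 5.3125] = [7.7500 4.3750; 4.3750 8.3125]
BᵀPA = [-5.8750 -1.2500; -5.6875 -3.1250]
K = S⁻¹·BᵀPA = [-0.5290 0.0725; -0.4058 -0.4141]
A−BK = [-0.3623 -0.4513; 0.7464 2.0269]
AᵀP(A−BK) = [1.2092 0.8207; 0.8207 1.2966]
P' = Q + AᵀP(A−BK) = [1.4592 0.8207; 0.8207 2.2966]
tr(P') = 3.7558

3.7558


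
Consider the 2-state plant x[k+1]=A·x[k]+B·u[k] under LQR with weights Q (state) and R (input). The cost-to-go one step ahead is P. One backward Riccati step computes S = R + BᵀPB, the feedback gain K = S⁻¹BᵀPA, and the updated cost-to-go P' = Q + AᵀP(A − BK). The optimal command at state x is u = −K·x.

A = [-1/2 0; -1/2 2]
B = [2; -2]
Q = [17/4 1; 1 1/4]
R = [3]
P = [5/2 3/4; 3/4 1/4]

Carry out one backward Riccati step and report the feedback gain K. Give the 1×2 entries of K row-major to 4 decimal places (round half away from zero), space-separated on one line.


BᵀP = [3.5000 1.0000]
S = R + BᵀPB = [3] + [5.0000] = [8.0000]
BᵀPA = [-2.2500 2.0000]
K = S⁻¹·BᵀPA = [-0.2813 0.2500]
A−BK = [0.0625 -0.5000; -1.0625 2.5000]
AᵀP(A−BK) = [0.4297 -0.4375; -0.4375 0.5000]
P' = Q + AᵀP(A−BK) = [4.6797 0.5625; 0.5625 0.7500]
tr(P') = 5.4297

-0.2813 0.2500


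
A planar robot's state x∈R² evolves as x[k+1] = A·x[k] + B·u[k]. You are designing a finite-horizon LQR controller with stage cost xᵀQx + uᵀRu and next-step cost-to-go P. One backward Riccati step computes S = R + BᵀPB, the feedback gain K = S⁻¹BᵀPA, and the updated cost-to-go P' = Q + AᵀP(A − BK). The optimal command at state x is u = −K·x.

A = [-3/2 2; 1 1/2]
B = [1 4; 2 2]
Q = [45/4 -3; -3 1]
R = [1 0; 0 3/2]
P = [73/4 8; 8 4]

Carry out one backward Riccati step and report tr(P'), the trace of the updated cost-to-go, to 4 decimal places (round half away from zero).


BᵀP = [34.2500 16.0000; 89.0000 40.0000]
S = R + BᵀPB = [1 0; 0 3/2] + [66.2500 169.0000; 169.0000 436.0000] = [67.2500 169.0000; 169.0000 437.5000]
BᵀPA = [-35.3750 76.5000; -93.5000 198.0000]
K = S⁻¹·BᵀPA = [0.3775 0.0078; -0.3595 0.4495]
A−BK = [-0.4394 0.1940; 0.9641 -0.4148]
AᵀP(A−BK) = [0.7999 -0.4404; -0.4404 0.3907]
P' = Q + AᵀP(A−BK) = [12.0499 -3.4404; -3.4404 1.3907]
tr(P') = 13.4406

13.4406


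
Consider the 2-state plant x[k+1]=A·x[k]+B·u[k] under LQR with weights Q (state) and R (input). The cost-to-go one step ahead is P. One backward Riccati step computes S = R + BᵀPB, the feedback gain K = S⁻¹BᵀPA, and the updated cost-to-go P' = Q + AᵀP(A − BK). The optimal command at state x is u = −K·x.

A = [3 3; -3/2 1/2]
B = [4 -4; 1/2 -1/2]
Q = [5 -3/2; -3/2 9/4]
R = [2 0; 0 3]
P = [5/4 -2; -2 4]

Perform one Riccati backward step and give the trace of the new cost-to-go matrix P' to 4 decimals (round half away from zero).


14.9894

BᵀP = [4.0000 -6.0000; -4.0000 6.0000]
S = R + BᵀPB = [2 0; 0 3] + [13.0000 -13.0000; -13.0000 13.0000] = [15.0000 -13.0000; -13.0000 16.0000]
BᵀPA = [21.0000 9.0000; -21.0000 -9.0000]
K = S⁻¹·BᵀPA = [0.8873 0.3803; -0.5915 -0.2535]
A−BK = [-2.9155 0.4648; -2.2394 0.1831]
AᵀP(A−BK) = [7.1937 0.9401; 0.9401 0.5458]
P' = Q + AᵀP(A−BK) = [12.1937 -0.5599; -0.5599 2.7958]
tr(P') = 14.9894


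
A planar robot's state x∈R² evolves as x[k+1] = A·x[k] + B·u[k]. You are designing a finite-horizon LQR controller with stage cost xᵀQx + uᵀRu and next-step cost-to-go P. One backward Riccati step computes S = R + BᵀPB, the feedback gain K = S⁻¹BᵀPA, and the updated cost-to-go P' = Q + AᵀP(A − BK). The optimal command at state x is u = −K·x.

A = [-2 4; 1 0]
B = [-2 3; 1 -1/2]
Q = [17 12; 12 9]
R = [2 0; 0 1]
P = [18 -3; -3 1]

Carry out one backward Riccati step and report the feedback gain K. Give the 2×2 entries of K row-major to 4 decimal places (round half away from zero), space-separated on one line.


BᵀP = [-39.0000 7.0000; 55.5000 -9.5000]
S = R + BᵀPB = [2 0; 0 1] + [85.0000 -120.5000; -120.5000 171.2500] = [87.0000 -120.5000; -120.5000 172.2500]
BᵀPA = [85.0000 -156.0000; -120.5000 222.0000]
K = S⁻¹·BᵀPA = [0.2599 -0.2578; -0.5177 1.1085]
A−BK = [0.0730 0.1590; 0.4812 0.8120]
AᵀP(A−BK) = [0.5199 -0.5156; -0.5156 1.7014]
P' = Q + AᵀP(A−BK) = [17.5199 11.4844; 11.4844 10.7014]
tr(P') = 28.2213

0.2599 -0.2578 -0.5177 1.1085


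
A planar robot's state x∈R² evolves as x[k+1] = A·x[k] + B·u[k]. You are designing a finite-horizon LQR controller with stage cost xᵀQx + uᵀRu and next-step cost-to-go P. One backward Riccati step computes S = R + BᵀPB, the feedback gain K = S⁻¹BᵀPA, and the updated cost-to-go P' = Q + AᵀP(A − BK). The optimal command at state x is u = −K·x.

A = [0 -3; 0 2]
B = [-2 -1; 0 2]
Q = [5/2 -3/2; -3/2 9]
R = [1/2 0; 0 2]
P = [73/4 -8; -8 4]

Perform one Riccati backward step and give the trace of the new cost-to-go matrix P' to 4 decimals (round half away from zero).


BᵀP = [-36.5000 16.0000; -34.2500 16.0000]
S = R + BᵀPB = [1/2 0; 0 2] + [73.0000 68.5000; 68.5000 66.2500] = [73.5000 68.5000; 68.5000 68.2500]
BᵀPA = [0.0000 141.5000; 0.0000 134.7500]
K = S⁻¹·BᵀPA = [0.0000 1.3174; 0.0000 0.6521]
A−BK = [0.0000 0.2869; 0.0000 0.6957]
AᵀP(A−BK) = [0.0000 0.0000; 0.0000 1.9630]
P' = Q + AᵀP(A−BK) = [2.5000 -1.5000; -1.5000 10.9630]
tr(P') = 13.4630

13.4630


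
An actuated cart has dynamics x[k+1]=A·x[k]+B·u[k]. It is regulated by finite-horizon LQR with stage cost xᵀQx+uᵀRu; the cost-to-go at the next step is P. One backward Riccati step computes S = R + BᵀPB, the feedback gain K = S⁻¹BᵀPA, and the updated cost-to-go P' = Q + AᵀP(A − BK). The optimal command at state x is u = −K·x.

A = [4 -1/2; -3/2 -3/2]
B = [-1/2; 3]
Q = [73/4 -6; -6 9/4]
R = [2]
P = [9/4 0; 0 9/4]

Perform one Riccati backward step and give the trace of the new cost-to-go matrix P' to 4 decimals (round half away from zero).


BᵀP = [-1.1250 6.7500]
S = R + BᵀPB = [2] + [20.8125] = [22.8125]
BᵀPA = [-14.6250 -9.5625]
K = S⁻¹·BᵀPA = [-0.6411 -0.4192]
A−BK = [3.6795 -0.7096; 0.4233 -0.2425]
AᵀP(A−BK) = [31.6865 -5.5680; -5.5680 1.6166]
P' = Q + AᵀP(A−BK) = [49.9365 -11.5680; -11.5680 3.8666]
tr(P') = 53.8031

53.8031


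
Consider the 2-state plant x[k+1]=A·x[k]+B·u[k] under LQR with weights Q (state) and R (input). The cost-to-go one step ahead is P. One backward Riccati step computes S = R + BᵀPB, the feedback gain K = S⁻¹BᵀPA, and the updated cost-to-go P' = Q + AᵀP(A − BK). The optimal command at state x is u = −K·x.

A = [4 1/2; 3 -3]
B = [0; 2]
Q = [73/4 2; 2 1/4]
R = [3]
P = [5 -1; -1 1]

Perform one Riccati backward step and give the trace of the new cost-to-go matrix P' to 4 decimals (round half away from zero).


89.1786

BᵀP = [-2.0000 2.0000]
S = R + BᵀPB = [3] + [4.0000] = [7.0000]
BᵀPA = [-2.0000 -7.0000]
K = S⁻¹·BᵀPA = [-0.2857 -1.0000]
A−BK = [4.0000 0.5000; 3.5714 -1.0000]
AᵀP(A−BK) = [64.4286 9.5000; 9.5000 6.2500]
P' = Q + AᵀP(A−BK) = [82.6786 11.5000; 11.5000 6.5000]
tr(P') = 89.1786


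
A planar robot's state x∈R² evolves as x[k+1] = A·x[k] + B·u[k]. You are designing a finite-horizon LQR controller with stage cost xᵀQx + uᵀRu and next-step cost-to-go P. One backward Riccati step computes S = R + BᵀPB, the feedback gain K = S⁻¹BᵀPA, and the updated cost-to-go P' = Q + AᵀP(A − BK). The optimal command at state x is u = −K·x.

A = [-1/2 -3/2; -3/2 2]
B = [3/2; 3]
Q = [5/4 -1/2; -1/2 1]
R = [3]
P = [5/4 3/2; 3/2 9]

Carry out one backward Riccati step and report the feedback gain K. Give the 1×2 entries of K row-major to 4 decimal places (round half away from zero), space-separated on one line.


-0.4692 0.4879

BᵀP = [6.3750 29.2500]
S = R + BᵀPB = [3] + [97.3125] = [100.3125]
BᵀPA = [-47.0625 48.9375]
K = S⁻¹·BᵀPA = [-0.4692 0.4879]
A−BK = [0.2037 -2.2318; -0.0925 0.5364]
AᵀP(A−BK) = [0.7327 -1.2280; -1.2280 5.9383]
P' = Q + AᵀP(A−BK) = [1.9827 -1.7280; -1.7280 6.9383]
tr(P') = 8.9210


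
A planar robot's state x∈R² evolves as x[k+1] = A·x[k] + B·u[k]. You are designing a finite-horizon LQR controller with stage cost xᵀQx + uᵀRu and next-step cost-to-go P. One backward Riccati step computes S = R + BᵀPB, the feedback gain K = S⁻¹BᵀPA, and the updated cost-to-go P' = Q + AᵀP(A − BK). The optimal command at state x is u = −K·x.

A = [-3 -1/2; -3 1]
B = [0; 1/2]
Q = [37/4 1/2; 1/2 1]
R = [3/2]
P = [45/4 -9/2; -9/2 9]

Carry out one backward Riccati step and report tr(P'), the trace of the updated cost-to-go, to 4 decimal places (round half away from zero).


BᵀP = [-2.2500 4.5000]
S = R + BᵀPB = [3/2] + [2.2500] = [3.7500]
BᵀPA = [-6.7500 5.6250]
K = S⁻¹·BᵀPA = [-1.8000 1.5000]
A−BK = [-3.0000 -0.5000; -2.1000 0.2500]
AᵀP(A−BK) = [89.1000 6.7500; 6.7500 7.8750]
P' = Q + AᵀP(A−BK) = [98.3500 7.2500; 7.2500 8.8750]
tr(P') = 107.2250

107.2250


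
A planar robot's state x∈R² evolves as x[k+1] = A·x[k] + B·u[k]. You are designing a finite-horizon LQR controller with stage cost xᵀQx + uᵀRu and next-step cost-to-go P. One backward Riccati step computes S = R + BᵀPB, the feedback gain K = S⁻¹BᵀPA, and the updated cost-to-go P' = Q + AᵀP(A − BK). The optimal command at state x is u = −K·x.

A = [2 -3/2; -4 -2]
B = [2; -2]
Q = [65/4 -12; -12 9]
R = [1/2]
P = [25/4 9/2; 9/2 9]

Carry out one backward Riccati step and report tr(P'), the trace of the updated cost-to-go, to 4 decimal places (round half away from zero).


120.4277

BᵀP = [3.5000 -9.0000]
S = R + BᵀPB = [1/2] + [25.0000] = [25.5000]
BᵀPA = [43.0000 12.7500]
K = S⁻¹·BᵀPA = [1.6863 0.5000]
A−BK = [-1.3725 -2.5000; -0.6275 -1.0000]
AᵀP(A−BK) = [24.4902 40.7500; 40.7500 70.6875]
P' = Q + AᵀP(A−BK) = [40.7402 28.7500; 28.7500 79.6875]
tr(P') = 120.4277


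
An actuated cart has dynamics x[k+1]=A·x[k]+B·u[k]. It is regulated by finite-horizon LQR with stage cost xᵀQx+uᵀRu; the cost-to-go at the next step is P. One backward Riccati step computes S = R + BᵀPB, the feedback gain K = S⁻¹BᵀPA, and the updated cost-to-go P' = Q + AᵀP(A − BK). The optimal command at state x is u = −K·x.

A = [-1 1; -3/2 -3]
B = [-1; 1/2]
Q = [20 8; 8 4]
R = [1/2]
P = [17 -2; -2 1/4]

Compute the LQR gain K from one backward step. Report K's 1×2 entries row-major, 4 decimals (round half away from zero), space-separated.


BᵀP = [-18.0000 2.1250]
S = R + BᵀPB = [1/2] + [19.0625] = [19.5625]
BᵀPA = [14.8125 -24.3750]
K = S⁻¹·BᵀPA = [0.7572 -1.2460]
A−BK = [-0.2428 -0.2460; -1.8786 -2.3770]
AᵀP(A−BK) = [0.3466 -0.4185; -0.4185 0.8786]
P' = Q + AᵀP(A−BK) = [20.3466 7.5815; 7.5815 4.8786]
tr(P') = 25.2252

0.7572 -1.2460


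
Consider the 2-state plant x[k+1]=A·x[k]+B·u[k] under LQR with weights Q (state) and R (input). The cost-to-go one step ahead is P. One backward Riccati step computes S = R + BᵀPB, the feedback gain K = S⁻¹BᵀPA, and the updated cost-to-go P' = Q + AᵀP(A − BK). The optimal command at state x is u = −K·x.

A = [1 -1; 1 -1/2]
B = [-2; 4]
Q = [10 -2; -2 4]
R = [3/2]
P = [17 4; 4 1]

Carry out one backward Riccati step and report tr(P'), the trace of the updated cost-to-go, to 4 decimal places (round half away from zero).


20.1337

BᵀP = [-18.0000 -4.0000]
S = R + BᵀPB = [3/2] + [20.0000] = [21.5000]
BᵀPA = [-22.0000 20.0000]
K = S⁻¹·BᵀPA = [-1.0233 0.9302]
A−BK = [-1.0465 0.8605; 5.0930 -4.2209]
AᵀP(A−BK) = [3.4884 -3.0349; -3.0349 2.6453]
P' = Q + AᵀP(A−BK) = [13.4884 -5.0349; -5.0349 6.6453]
tr(P') = 20.1337


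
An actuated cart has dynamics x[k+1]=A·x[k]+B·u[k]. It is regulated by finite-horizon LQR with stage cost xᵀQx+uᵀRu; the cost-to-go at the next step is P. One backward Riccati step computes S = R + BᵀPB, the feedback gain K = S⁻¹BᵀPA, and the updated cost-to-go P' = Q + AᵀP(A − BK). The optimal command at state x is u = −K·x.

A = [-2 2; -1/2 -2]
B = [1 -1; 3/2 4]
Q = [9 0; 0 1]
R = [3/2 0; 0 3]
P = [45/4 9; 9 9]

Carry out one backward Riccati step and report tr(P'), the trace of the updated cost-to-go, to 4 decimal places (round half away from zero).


16.0175

BᵀP = [24.7500 22.5000; 24.7500 27.0000]
S = R + BᵀPB = [3/2 0; 0 3] + [58.5000 65.2500; 65.2500 83.2500] = [60.0000 65.2500; 65.2500 86.2500]
BᵀPA = [-60.7500 4.5000; -63.0000 -4.5000]
K = S⁻¹·BᵀPA = [-1.2305 0.7431; 0.2005 -0.6143]
A−BK = [-0.5690 0.6426; 0.5438 -0.6573]
AᵀP(A−BK) = [3.1260 -2.5604; -2.5604 2.8915]
P' = Q + AᵀP(A−BK) = [12.1260 -2.5604; -2.5604 3.8915]
tr(P') = 16.0175


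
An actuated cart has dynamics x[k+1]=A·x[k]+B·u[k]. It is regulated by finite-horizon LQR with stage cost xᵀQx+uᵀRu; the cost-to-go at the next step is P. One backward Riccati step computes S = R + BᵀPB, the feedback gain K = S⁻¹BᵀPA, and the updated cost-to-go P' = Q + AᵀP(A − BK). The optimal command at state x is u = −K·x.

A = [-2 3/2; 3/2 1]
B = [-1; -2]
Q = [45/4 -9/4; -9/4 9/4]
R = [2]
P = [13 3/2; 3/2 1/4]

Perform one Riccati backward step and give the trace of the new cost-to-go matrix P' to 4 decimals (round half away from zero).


22.1080

BᵀP = [-16.0000 -2.0000]
S = R + BᵀPB = [2] + [20.0000] = [22.0000]
BᵀPA = [29.0000 -26.0000]
K = S⁻¹·BᵀPA = [1.3182 -1.1818]
A−BK = [-0.6818 0.3182; 4.1364 -1.3636]
AᵀP(A−BK) = [5.3352 -3.9773; -3.9773 3.2727]
P' = Q + AᵀP(A−BK) = [16.5852 -6.2273; -6.2273 5.5227]
tr(P') = 22.1080


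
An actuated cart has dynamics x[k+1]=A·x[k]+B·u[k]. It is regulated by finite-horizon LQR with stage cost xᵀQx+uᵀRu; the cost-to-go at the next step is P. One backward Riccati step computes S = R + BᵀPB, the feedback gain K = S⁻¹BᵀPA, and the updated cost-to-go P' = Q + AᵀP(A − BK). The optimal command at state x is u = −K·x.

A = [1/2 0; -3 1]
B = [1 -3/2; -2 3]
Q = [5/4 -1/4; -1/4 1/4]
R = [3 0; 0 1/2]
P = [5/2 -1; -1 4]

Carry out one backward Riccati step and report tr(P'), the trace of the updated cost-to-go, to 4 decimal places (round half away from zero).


3.8793

BᵀP = [4.5000 -9.0000; -6.7500 13.5000]
S = R + BᵀPB = [3 0; 0 1/2] + [22.5000 -33.7500; -33.7500 50.6250] = [25.5000 -33.7500; -33.7500 51.1250]
BᵀPA = [29.2500 -9.0000; -43.8750 13.5000]
K = S⁻¹·BᵀPA = [0.0888 -0.0273; -0.7995 0.2460]
A−BK = [-0.7882 0.3964; -0.4237 0.2073]
AᵀP(A−BK) = [1.9465 -0.9066; -0.9066 0.4328]
P' = Q + AᵀP(A−BK) = [3.1965 -1.1566; -1.1566 0.6828]
tr(P') = 3.8793


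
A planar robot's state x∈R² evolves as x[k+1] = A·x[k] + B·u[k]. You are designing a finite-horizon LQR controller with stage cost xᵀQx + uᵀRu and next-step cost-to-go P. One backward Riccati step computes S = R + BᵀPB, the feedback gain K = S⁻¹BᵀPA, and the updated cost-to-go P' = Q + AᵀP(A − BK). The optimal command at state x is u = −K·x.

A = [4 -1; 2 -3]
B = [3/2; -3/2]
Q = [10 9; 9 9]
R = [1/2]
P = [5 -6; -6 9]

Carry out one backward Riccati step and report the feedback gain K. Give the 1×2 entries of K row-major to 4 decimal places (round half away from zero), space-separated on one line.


0.3559 0.8644

BᵀP = [16.5000 -22.5000]
S = R + BᵀPB = [1/2] + [58.5000] = [59.0000]
BᵀPA = [21.0000 51.0000]
K = S⁻¹·BᵀPA = [0.3559 0.8644]
A−BK = [3.4661 -2.2966; 2.5339 -1.7034]
AᵀP(A−BK) = [12.5254 -8.1525; -8.1525 5.9153]
P' = Q + AᵀP(A−BK) = [22.5254 0.8475; 0.8475 14.9153]
tr(P') = 37.4407


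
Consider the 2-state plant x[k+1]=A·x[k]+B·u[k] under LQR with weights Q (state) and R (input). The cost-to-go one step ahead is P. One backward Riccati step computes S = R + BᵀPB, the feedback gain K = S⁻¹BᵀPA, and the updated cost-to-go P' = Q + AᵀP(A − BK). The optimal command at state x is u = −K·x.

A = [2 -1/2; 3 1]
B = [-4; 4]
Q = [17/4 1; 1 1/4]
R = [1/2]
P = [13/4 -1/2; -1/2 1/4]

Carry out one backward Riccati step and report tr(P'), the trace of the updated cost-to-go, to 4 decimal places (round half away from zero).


BᵀP = [-15.0000 3.0000]
S = R + BᵀPB = [1/2] + [72.0000] = [72.5000]
BᵀPA = [-21.0000 10.5000]
K = S⁻¹·BᵀPA = [-0.2897 0.1448]
A−BK = [0.8414 0.0793; 4.1586 0.4207]
AᵀP(A−BK) = [3.1672 0.2914; 0.2914 0.0418]
P' = Q + AᵀP(A−BK) = [7.4172 1.2914; 1.2914 0.2918]
tr(P') = 7.7091

7.7091


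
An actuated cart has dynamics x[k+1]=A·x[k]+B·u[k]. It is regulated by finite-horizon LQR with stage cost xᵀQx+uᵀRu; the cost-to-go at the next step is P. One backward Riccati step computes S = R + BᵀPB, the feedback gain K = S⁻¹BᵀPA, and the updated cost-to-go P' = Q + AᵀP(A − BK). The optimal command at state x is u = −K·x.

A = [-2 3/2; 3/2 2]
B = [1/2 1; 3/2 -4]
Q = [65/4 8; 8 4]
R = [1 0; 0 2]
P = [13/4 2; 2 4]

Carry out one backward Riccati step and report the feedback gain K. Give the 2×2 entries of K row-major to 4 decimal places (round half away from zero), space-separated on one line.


-1.0694 1.5539 -0.6854 0.0225

BᵀP = [4.6250 7.0000; -4.7500 -14.0000]
S = R + BᵀPB = [1 0; 0 2] + [12.8125 -23.3750; -23.3750 51.2500] = [13.8125 -23.3750; -23.3750 53.2500]
BᵀPA = [1.2500 20.9375; -11.5000 -35.1250]
K = S⁻¹·BᵀPA = [-1.0694 1.5539; -0.6854 0.0225]
A−BK = [-0.7799 0.7006; 0.3625 -0.2409]
AᵀP(A−BK) = [3.4547 -2.9339; -2.9339 3.5677]
P' = Q + AᵀP(A−BK) = [19.7047 5.0661; 5.0661 7.5677]
tr(P') = 27.2725


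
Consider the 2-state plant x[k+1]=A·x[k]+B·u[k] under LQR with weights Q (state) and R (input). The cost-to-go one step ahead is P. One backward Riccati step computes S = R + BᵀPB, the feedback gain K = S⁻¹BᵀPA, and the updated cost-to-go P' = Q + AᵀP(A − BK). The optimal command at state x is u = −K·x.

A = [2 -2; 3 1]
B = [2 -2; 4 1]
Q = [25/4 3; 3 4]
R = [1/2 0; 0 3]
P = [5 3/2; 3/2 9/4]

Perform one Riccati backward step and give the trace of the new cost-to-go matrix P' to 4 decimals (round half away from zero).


13.0403

BᵀP = [16.0000 12.0000; -8.5000 -0.7500]
S = R + BᵀPB = [1/2 0; 0 3] + [80.0000 -20.0000; -20.0000 16.2500] = [80.5000 -20.0000; -20.0000 19.2500]
BᵀPA = [68.0000 -20.0000; -19.2500 16.2500]
K = S⁻¹·BᵀPA = [0.8037 -0.0522; -0.1649 0.7899]
A−BK = [0.0626 -0.3158; -0.0500 0.4188]
AᵀP(A−BK) = [0.4205 -0.4948; -0.4948 2.3698]
P' = Q + AᵀP(A−BK) = [6.6705 2.5052; 2.5052 6.3698]
tr(P') = 13.0403


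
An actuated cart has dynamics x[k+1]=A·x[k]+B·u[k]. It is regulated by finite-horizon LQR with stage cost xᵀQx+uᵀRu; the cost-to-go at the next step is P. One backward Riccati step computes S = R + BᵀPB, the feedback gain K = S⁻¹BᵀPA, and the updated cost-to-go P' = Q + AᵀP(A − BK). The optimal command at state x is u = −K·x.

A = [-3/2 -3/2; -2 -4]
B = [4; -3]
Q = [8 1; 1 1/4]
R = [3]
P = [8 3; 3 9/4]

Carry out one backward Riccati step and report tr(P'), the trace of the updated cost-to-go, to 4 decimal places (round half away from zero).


78.8304

BᵀP = [23.0000 5.2500]
S = R + BᵀPB = [3] + [76.2500] = [79.2500]
BᵀPA = [-45.0000 -55.5000]
K = S⁻¹·BᵀPA = [-0.5678 -0.7003]
A−BK = [0.7713 1.3013; -3.7035 -6.1009]
AᵀP(A−BK) = [19.4479 31.4858; 31.4858 51.1325]
P' = Q + AᵀP(A−BK) = [27.4479 32.4858; 32.4858 51.3825]
tr(P') = 78.8304


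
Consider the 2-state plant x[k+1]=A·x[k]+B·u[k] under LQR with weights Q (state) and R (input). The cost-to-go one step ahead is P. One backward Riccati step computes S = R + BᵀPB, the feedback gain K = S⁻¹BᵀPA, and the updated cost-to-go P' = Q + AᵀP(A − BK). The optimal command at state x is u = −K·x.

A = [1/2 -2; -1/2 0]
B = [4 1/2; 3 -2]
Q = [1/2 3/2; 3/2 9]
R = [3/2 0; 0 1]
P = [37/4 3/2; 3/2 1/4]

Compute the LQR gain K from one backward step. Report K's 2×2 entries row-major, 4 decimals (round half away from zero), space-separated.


BᵀP = [41.5000 6.7500; 1.6250 0.2500]
S = R + BᵀPB = [3/2 0; 0 1] + [186.2500 7.2500; 7.2500 0.3125] = [187.7500 7.2500; 7.2500 1.3125]
BᵀPA = [17.3750 -83.0000; 0.6875 -3.2500]
K = S⁻¹·BᵀPA = [0.0919 -0.4404; 0.0160 -0.0435]
A−BK = [0.1243 -0.2167; -0.7437 1.2341]
AᵀP(A−BK) = [0.0168 -0.0682; -0.0682 0.3056]
P' = Q + AᵀP(A−BK) = [0.5168 1.4318; 1.4318 9.3056]
tr(P') = 9.8224

0.0919 -0.4404 0.0160 -0.0435


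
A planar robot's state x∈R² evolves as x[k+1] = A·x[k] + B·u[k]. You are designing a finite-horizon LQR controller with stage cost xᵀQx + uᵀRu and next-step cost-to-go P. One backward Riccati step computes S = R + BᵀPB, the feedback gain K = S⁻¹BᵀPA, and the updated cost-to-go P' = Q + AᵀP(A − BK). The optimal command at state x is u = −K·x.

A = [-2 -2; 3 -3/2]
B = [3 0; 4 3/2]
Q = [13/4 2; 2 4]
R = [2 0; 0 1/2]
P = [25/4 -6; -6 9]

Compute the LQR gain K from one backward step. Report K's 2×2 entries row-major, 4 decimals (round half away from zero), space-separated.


BᵀP = [-5.2500 18.0000; -9.0000 13.5000]
S = R + BᵀPB = [2 0; 0 1/2] + [56.2500 27.0000; 27.0000 20.2500] = [58.2500 27.0000; 27.0000 20.7500]
BᵀPA = [64.5000 -16.5000; 58.5000 -2.2500]
K = S⁻¹·BᵀPA = [-0.5027 -0.5871; 3.4734 0.6555]
A−BK = [-0.4920 -0.2387; -0.1993 -0.1349]
AᵀP(A−BK) = [7.2310 2.0210; 2.0210 1.0377]
P' = Q + AᵀP(A−BK) = [10.4810 4.0210; 4.0210 5.0377]
tr(P') = 15.5187

-0.5027 -0.5871 3.4734 0.6555


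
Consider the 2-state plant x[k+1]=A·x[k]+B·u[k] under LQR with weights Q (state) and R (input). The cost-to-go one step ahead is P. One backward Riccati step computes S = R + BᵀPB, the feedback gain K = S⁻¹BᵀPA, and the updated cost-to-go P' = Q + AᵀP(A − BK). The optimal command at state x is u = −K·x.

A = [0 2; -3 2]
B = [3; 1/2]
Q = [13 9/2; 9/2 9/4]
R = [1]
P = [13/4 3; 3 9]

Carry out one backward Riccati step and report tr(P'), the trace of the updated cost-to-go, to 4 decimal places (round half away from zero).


70.6837

BᵀP = [11.2500 13.5000]
S = R + BᵀPB = [1] + [40.5000] = [41.5000]
BᵀPA = [-40.5000 49.5000]
K = S⁻¹·BᵀPA = [-0.9759 1.1928]
A−BK = [2.9277 -1.5783; -2.5120 1.4036]
AᵀP(A−BK) = [41.4759 -23.6928; -23.6928 13.9578]
P' = Q + AᵀP(A−BK) = [54.4759 -19.1928; -19.1928 16.2078]
tr(P') = 70.6837


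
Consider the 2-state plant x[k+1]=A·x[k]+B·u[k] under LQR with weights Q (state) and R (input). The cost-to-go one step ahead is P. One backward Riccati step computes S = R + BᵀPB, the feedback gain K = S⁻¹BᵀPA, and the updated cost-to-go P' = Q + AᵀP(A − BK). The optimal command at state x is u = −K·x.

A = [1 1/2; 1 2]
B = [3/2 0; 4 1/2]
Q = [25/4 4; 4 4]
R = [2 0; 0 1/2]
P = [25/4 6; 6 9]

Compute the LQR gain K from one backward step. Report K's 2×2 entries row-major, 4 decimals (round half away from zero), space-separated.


0.3546 0.4331 -0.1741 0.2743

BᵀP = [33.3750 45.0000; 3.0000 4.5000]
S = R + BᵀPB = [2 0; 0 1/2] + [230.0625 22.5000; 22.5000 2.2500] = [232.0625 22.5000; 22.5000 2.7500]
BᵀPA = [78.3750 106.6875; 7.5000 10.5000]
K = S⁻¹·BᵀPA = [0.3546 0.4331; -0.1741 0.2743]
A−BK = [0.4681 -0.1497; -0.3314 0.1303]
AᵀP(A−BK) = [0.7630 0.1203; 0.1203 0.4716]
P' = Q + AᵀP(A−BK) = [7.0130 4.1203; 4.1203 4.4716]
tr(P') = 11.4846


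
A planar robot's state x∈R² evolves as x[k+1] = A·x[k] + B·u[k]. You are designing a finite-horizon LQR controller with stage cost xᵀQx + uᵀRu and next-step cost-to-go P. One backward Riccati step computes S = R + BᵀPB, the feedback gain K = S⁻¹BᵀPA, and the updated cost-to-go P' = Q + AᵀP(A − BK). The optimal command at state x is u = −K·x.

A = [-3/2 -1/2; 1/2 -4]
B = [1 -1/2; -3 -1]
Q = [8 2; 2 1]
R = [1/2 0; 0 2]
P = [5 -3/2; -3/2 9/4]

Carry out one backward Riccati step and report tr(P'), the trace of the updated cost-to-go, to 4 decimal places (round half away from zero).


16.1142

BᵀP = [9.5000 -8.2500; -1.0000 -1.5000]
S = R + BᵀPB = [1/2 0; 0 2] + [34.2500 3.5000; 3.5000 2.0000] = [34.7500 3.5000; 3.5000 4.0000]
BᵀPA = [-18.3750 28.2500; 0.7500 6.5000]
K = S⁻¹·BᵀPA = [-0.6006 0.7120; 0.7130 1.0020]
A−BK = [-0.5429 -0.7110; -0.5888 -0.8619]
AᵀP(A−BK) = [2.4919 2.9571; 2.9571 4.6223]
P' = Q + AᵀP(A−BK) = [10.4919 4.9571; 4.9571 5.6223]
tr(P') = 16.1142


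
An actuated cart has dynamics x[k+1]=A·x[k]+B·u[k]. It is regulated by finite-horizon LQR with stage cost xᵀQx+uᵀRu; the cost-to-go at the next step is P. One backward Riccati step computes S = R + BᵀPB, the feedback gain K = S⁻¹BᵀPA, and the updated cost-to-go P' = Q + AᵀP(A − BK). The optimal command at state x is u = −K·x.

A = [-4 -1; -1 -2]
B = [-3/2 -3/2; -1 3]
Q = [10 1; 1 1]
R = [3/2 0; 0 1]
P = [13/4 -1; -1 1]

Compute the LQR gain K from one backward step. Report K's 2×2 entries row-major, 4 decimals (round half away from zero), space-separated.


BᵀP = [-3.8750 0.5000; -7.8750 4.5000]
S = R + BᵀPB = [3/2 0; 0 1] + [5.3125 7.3125; 7.3125 25.3125] = [6.8125 7.3125; 7.3125 26.3125]
BᵀPA = [15.0000 2.8750; 27.0000 -1.1250]
K = S⁻¹·BᵀPA = [1.5682 0.6668; 0.5903 -0.2281]
A−BK = [-0.7622 -0.3419; -1.2027 -0.6489]
AᵀP(A−BK) = [5.5386 2.1555; 2.1555 1.0763]
P' = Q + AᵀP(A−BK) = [15.5386 3.1555; 3.1555 2.0763]
tr(P') = 17.6149

1.5682 0.6668 0.5903 -0.2281


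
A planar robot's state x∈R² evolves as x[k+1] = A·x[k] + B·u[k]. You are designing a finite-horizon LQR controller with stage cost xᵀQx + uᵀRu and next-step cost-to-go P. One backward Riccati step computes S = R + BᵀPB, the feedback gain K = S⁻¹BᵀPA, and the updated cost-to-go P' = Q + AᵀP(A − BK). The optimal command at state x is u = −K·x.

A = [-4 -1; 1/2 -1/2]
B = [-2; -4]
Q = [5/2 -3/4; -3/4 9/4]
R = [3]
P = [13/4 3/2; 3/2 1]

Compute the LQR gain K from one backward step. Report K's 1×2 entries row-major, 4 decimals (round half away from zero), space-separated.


0.8304 0.2857

BᵀP = [-12.5000 -7.0000]
S = R + BᵀPB = [3] + [53.0000] = [56.0000]
BᵀPA = [46.5000 16.0000]
K = S⁻¹·BᵀPA = [0.8304 0.2857]
A−BK = [-2.3393 -0.4286; 3.8214 0.6429]
AᵀP(A−BK) = [7.6384 1.7143; 1.7143 0.4286]
P' = Q + AᵀP(A−BK) = [10.1384 0.9643; 0.9643 2.6786]
tr(P') = 12.8170


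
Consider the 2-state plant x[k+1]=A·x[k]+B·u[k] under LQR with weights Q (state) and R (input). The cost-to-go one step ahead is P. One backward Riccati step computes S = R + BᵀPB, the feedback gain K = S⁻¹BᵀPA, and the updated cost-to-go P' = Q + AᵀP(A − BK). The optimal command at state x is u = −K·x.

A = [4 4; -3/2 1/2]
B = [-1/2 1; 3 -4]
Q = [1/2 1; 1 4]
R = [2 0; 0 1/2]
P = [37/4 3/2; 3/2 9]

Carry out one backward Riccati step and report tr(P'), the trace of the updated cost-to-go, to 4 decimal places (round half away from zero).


226.5189

BᵀP = [-0.1250 26.2500; 3.2500 -34.5000]
S = R + BᵀPB = [2 0; 0 1/2] + [78.8125 -105.1250; -105.1250 141.2500] = [80.8125 -105.1250; -105.1250 141.7500]
BᵀPA = [-39.8750 12.6250; 64.7500 -4.2500]
K = S⁻¹·BᵀPA = [2.8585 3.3246; 2.5767 2.4356]
A−BK = [2.8525 3.2267; 0.2314 0.2687]
AᵀP(A−BK) = [97.3903 110.1126; 110.1126 124.6286]
P' = Q + AᵀP(A−BK) = [97.8903 111.1126; 111.1126 128.6286]
tr(P') = 226.5189


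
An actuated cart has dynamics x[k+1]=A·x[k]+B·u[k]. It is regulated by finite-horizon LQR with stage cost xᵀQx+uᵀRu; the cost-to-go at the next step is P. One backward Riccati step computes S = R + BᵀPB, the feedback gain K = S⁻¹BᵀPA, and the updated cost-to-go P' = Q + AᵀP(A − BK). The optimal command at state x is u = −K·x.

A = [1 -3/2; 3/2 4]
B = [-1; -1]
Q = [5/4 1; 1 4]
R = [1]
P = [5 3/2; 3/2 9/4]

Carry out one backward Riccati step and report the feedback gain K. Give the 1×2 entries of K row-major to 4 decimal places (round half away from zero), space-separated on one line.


BᵀP = [-6.5000 -3.7500]
S = R + BᵀPB = [1] + [10.2500] = [11.2500]
BᵀPA = [-12.1250 -5.2500]
K = S⁻¹·BᵀPA = [-1.0778 -0.4667]
A−BK = [-0.0778 -1.9667; 0.4222 3.5333]
AᵀP(A−BK) = [1.4944 2.9667; 2.9667 26.8000]
P' = Q + AᵀP(A−BK) = [2.7444 3.9667; 3.9667 30.8000]
tr(P') = 33.5444

-1.0778 -0.4667


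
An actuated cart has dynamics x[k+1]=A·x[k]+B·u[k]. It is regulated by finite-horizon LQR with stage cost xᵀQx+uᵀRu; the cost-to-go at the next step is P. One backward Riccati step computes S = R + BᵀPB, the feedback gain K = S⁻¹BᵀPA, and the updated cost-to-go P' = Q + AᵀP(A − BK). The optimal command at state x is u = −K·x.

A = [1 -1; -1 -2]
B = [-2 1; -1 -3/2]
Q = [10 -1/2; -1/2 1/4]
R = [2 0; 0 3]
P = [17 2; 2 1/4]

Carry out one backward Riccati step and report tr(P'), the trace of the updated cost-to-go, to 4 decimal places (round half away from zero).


11.2247

BᵀP = [-36.0000 -4.2500; 14.0000 1.6250]
S = R + BᵀPB = [2 0; 0 3] + [76.2500 -29.6250; -29.6250 11.5625] = [78.2500 -29.6250; -29.6250 14.5625]
BᵀPA = [-31.7500 44.5000; 12.3750 -17.2500]
K = S⁻¹·BᵀPA = [-0.3656 0.5232; 0.1060 -0.1203]
A−BK = [0.1628 0.1666; -1.2067 -1.6573]
AᵀP(A−BK) = [0.3298 -0.4014; -0.4014 0.6449]
P' = Q + AᵀP(A−BK) = [10.3298 -0.9014; -0.9014 0.8949]
tr(P') = 11.2247


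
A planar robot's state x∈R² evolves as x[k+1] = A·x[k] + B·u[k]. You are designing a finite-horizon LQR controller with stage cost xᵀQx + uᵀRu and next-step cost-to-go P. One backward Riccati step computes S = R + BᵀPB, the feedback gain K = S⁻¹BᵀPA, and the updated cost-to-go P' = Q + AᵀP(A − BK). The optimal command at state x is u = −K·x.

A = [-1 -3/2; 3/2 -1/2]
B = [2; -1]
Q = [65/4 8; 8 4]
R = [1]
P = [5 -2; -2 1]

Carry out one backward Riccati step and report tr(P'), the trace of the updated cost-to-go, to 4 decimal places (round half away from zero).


BᵀP = [12.0000 -5.0000]
S = R + BᵀPB = [1] + [29.0000] = [30.0000]
BᵀPA = [-19.5000 -15.5000]
K = S⁻¹·BᵀPA = [-0.6500 -0.5167]
A−BK = [0.3000 -0.4667; 0.8500 -1.0167]
AᵀP(A−BK) = [0.5750 0.1750; 0.1750 0.4917]
P' = Q + AᵀP(A−BK) = [16.8250 8.1750; 8.1750 4.4917]
tr(P') = 21.3167

21.3167


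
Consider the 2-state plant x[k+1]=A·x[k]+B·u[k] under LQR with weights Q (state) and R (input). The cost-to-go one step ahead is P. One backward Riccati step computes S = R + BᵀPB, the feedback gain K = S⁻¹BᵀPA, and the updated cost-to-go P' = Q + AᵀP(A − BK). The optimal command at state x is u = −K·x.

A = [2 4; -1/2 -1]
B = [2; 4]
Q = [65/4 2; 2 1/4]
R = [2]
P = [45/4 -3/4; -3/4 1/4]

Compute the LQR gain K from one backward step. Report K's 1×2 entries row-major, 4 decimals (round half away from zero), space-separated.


BᵀP = [19.5000 -0.5000]
S = R + BᵀPB = [2] + [37.0000] = [39.0000]
BᵀPA = [39.2500 78.5000]
K = S⁻¹·BᵀPA = [1.0064 2.0128]
A−BK = [-0.0128 -0.0256; -4.5256 -9.0513]
AᵀP(A−BK) = [7.0609 14.1218; 14.1218 28.2436]
P' = Q + AᵀP(A−BK) = [23.3109 16.1218; 16.1218 28.4936]
tr(P') = 51.8045

1.0064 2.0128


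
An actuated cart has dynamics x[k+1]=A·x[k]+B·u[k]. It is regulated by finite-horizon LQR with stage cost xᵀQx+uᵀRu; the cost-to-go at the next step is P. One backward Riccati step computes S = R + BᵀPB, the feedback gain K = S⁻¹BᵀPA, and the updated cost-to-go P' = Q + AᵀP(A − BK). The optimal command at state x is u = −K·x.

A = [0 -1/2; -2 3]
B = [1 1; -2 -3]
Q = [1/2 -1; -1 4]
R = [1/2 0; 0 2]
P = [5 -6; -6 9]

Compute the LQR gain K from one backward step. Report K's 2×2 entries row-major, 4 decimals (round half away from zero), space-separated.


BᵀP = [17.0000 -24.0000; 23.0000 -33.0000]
S = R + BᵀPB = [1/2 0; 0 2] + [65.0000 89.0000; 89.0000 122.0000] = [65.5000 89.0000; 89.0000 124.0000]
BᵀPA = [48.0000 -80.5000; 66.0000 -110.5000]
K = S⁻¹·BᵀPA = [0.3881 -0.7338; 0.2537 -0.3644]
A−BK = [-0.6418 0.5983; -0.4627 0.4391]
AᵀP(A−BK) = [0.6269 -0.7239; -0.7239 0.9073]
P' = Q + AᵀP(A−BK) = [1.1269 -1.7239; -1.7239 4.9073]
tr(P') = 6.0342

0.3881 -0.7338 0.2537 -0.3644


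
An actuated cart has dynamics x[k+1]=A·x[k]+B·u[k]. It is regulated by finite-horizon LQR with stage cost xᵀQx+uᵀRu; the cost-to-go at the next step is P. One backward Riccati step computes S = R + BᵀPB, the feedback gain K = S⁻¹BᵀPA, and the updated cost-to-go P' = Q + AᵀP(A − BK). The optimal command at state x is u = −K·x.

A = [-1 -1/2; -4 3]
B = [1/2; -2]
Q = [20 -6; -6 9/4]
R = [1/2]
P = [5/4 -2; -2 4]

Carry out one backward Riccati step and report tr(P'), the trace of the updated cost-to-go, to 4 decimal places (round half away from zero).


25.2305

BᵀP = [4.6250 -9.0000]
S = R + BᵀPB = [1/2] + [20.3125] = [20.8125]
BᵀPA = [31.3750 -29.3125]
K = S⁻¹·BᵀPA = [1.5075 -1.4084]
A−BK = [-1.7538 0.2042; -0.9850 0.1832]
AᵀP(A−BK) = [1.9520 -1.1862; -1.1862 1.0285]
P' = Q + AᵀP(A−BK) = [21.9520 -7.1862; -7.1862 3.2785]
tr(P') = 25.2305


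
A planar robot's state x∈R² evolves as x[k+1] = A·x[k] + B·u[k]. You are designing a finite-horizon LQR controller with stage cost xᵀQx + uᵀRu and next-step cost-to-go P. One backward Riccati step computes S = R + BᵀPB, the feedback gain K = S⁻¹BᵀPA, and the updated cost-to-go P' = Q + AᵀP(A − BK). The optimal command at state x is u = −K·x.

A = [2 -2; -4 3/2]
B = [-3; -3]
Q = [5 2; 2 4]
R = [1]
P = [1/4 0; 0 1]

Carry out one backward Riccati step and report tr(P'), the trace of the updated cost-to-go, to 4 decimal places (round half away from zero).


19.5153

BᵀP = [-0.7500 -3.0000]
S = R + BᵀPB = [1] + [11.2500] = [12.2500]
BᵀPA = [10.5000 -3.0000]
K = S⁻¹·BᵀPA = [0.8571 -0.2449]
A−BK = [4.5714 -2.7347; -1.4286 0.7653]
AᵀP(A−BK) = [8.0000 -4.4286; -4.4286 2.5153]
P' = Q + AᵀP(A−BK) = [13.0000 -2.4286; -2.4286 6.5153]
tr(P') = 19.5153


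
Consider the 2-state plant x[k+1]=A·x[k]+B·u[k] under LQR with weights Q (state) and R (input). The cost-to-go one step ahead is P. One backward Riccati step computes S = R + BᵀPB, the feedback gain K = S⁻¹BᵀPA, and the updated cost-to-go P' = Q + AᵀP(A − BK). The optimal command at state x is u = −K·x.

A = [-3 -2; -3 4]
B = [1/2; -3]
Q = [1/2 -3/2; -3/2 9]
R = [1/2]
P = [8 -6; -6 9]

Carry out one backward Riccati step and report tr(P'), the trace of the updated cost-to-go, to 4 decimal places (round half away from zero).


BᵀP = [22.0000 -30.0000]
S = R + BᵀPB = [1/2] + [101.0000] = [101.5000]
BᵀPA = [24.0000 -164.0000]
K = S⁻¹·BᵀPA = [0.2365 -1.6158]
A−BK = [-3.1182 -1.1921; -2.2906 -0.8473]
AᵀP(A−BK) = [39.3251 14.7783; 14.7783 7.0148]
P' = Q + AᵀP(A−BK) = [39.8251 13.2783; 13.2783 16.0148]
tr(P') = 55.8399

55.8399


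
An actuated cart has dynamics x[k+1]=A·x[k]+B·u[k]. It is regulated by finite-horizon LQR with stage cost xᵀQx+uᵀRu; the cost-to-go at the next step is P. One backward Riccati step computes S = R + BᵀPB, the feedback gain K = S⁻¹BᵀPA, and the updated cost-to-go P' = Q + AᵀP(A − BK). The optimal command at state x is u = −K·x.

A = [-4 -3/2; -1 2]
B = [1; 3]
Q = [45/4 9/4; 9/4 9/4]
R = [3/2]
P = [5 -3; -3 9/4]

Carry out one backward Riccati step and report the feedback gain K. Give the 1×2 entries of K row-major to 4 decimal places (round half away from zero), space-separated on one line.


1.4000 1.5429

BᵀP = [-4.0000 3.7500]
S = R + BᵀPB = [3/2] + [7.2500] = [8.7500]
BᵀPA = [12.2500 13.5000]
K = S⁻¹·BᵀPA = [1.4000 1.5429]
A−BK = [-5.4000 -3.0429; -5.2000 -2.6286]
AᵀP(A−BK) = [41.1000 26.1000; 26.1000 17.4214]
P' = Q + AᵀP(A−BK) = [52.3500 28.3500; 28.3500 19.6714]
tr(P') = 72.0214


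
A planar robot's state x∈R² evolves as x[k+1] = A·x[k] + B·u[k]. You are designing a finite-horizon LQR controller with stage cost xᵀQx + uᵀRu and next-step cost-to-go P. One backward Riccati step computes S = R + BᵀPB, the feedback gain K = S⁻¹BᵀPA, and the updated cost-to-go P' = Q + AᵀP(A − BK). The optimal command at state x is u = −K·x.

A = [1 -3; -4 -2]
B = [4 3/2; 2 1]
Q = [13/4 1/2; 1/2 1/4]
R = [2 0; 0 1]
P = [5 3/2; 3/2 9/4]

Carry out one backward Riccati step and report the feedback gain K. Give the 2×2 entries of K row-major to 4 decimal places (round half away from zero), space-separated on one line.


0.2750 -0.5625 -1.1250 -0.5625

BᵀP = [23.0000 10.5000; 9.0000 4.5000]
S = R + BᵀPB = [2 0; 0 1] + [113.0000 45.0000; 45.0000 18.0000] = [115.0000 45.0000; 45.0000 19.0000]
BᵀPA = [-19.0000 -90.0000; -9.0000 -36.0000]
K = S⁻¹·BᵀPA = [0.2750 -0.5625; -1.1250 -0.5625]
A−BK = [1.5875 0.0938; -3.4250 -0.3125]
AᵀP(A−BK) = [24.1000 2.2500; 2.2500 1.1250]
P' = Q + AᵀP(A−BK) = [27.3500 2.7500; 2.7500 1.3750]
tr(P') = 28.7250


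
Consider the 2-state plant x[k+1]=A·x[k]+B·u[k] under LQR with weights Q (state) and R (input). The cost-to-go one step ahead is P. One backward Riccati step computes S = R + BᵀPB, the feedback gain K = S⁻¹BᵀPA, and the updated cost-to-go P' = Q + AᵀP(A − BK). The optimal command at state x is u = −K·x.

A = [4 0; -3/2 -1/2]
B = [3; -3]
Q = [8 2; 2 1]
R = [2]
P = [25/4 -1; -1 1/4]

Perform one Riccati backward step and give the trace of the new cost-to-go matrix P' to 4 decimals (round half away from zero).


12.2886

BᵀP = [21.7500 -3.7500]
S = R + BᵀPB = [2] + [76.5000] = [78.5000]
BᵀPA = [92.6250 1.8750]
K = S⁻¹·BᵀPA = [1.1799 0.0239]
A−BK = [0.4602 -0.0717; 2.0398 -0.4283]
AᵀP(A−BK) = [3.2709 -0.0249; -0.0249 0.0177]
P' = Q + AᵀP(A−BK) = [11.2709 1.9751; 1.9751 1.0177]
tr(P') = 12.2886


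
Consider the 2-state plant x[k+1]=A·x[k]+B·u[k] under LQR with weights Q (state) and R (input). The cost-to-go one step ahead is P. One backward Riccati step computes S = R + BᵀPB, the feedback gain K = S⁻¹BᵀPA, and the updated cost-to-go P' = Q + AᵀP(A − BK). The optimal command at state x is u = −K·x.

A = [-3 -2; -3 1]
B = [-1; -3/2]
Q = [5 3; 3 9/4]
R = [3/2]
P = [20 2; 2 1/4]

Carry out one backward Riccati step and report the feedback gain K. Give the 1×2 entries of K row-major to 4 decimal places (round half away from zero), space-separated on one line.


BᵀP = [-23.0000 -2.3750]
S = R + BᵀPB = [3/2] + [26.5625] = [28.0625]
BᵀPA = [76.1250 43.6250]
K = S⁻¹·BᵀPA = [2.7127 1.5546]
A−BK = [-0.2873 -0.4454; 1.0690 3.3318]
AᵀP(A−BK) = [11.7461 6.9087; 6.9087 4.4321]
P' = Q + AᵀP(A−BK) = [16.7461 9.9087; 9.9087 6.6821]
tr(P') = 23.4282

2.7127 1.5546
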